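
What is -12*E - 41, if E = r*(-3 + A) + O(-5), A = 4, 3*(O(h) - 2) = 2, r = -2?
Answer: -49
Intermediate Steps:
O(h) = 8/3 (O(h) = 2 + (1/3)*2 = 2 + 2/3 = 8/3)
E = 2/3 (E = -2*(-3 + 4) + 8/3 = -2*1 + 8/3 = -2 + 8/3 = 2/3 ≈ 0.66667)
-12*E - 41 = -12*2/3 - 41 = -8 - 41 = -49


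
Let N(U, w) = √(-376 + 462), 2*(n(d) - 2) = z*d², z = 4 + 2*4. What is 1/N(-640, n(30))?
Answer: √86/86 ≈ 0.10783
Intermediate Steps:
z = 12 (z = 4 + 8 = 12)
n(d) = 2 + 6*d² (n(d) = 2 + (12*d²)/2 = 2 + 6*d²)
N(U, w) = √86
1/N(-640, n(30)) = 1/(√86) = √86/86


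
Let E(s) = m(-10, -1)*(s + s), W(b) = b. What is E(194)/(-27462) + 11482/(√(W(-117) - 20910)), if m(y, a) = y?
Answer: 1940/13731 - 11482*I*√21027/21027 ≈ 0.14129 - 79.182*I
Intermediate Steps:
E(s) = -20*s (E(s) = -10*(s + s) = -20*s)
E(194)/(-27462) + 11482/(√(W(-117) - 20910)) = -20*194/(-27462) + 11482/(√(-117 - 20910)) = -3880*(-1/27462) + 11482/(√(-21027)) = 1940/13731 + 11482/((I*√21027)) = 1940/13731 + 11482*(-I*√21027/21027) = 1940/13731 - 11482*I*√21027/21027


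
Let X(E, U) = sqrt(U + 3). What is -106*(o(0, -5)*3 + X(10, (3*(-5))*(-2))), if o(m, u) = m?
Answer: -106*sqrt(33) ≈ -608.92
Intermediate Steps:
X(E, U) = sqrt(3 + U)
-106*(o(0, -5)*3 + X(10, (3*(-5))*(-2))) = -106*(0*3 + sqrt(3 + (3*(-5))*(-2))) = -106*(0 + sqrt(3 - 15*(-2))) = -106*(0 + sqrt(3 + 30)) = -106*(0 + sqrt(33)) = -106*sqrt(33)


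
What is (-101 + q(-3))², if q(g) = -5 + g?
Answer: 11881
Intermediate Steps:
(-101 + q(-3))² = (-101 + (-5 - 3))² = (-101 - 8)² = (-109)² = 11881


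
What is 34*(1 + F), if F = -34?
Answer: -1122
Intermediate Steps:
34*(1 + F) = 34*(1 - 34) = 34*(-33) = -1122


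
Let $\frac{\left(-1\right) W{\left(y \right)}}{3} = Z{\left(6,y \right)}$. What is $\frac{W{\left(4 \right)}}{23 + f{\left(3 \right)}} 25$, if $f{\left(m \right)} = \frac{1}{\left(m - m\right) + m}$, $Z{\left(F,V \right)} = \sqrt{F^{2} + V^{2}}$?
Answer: $- \frac{45 \sqrt{13}}{7} \approx -23.179$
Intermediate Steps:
$f{\left(m \right)} = \frac{1}{m}$ ($f{\left(m \right)} = \frac{1}{0 + m} = \frac{1}{m}$)
$W{\left(y \right)} = - 3 \sqrt{36 + y^{2}}$ ($W{\left(y \right)} = - 3 \sqrt{6^{2} + y^{2}} = - 3 \sqrt{36 + y^{2}}$)
$\frac{W{\left(4 \right)}}{23 + f{\left(3 \right)}} 25 = \frac{\left(-3\right) \sqrt{36 + 4^{2}}}{23 + \frac{1}{3}} \cdot 25 = \frac{\left(-3\right) \sqrt{36 + 16}}{23 + \frac{1}{3}} \cdot 25 = \frac{\left(-3\right) \sqrt{52}}{\frac{70}{3}} \cdot 25 = - 3 \cdot 2 \sqrt{13} \cdot \frac{3}{70} \cdot 25 = - 6 \sqrt{13} \cdot \frac{3}{70} \cdot 25 = - \frac{9 \sqrt{13}}{35} \cdot 25 = - \frac{45 \sqrt{13}}{7}$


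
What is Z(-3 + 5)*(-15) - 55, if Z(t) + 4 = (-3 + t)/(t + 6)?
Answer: 55/8 ≈ 6.8750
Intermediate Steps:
Z(t) = -4 + (-3 + t)/(6 + t) (Z(t) = -4 + (-3 + t)/(t + 6) = -4 + (-3 + t)/(6 + t))
Z(-3 + 5)*(-15) - 55 = (3*(-9 - (-3 + 5))/(6 + (-3 + 5)))*(-15) - 55 = (3*(-9 - 1*2)/(6 + 2))*(-15) - 55 = (3*(-9 - 2)/8)*(-15) - 55 = (3*(⅛)*(-11))*(-15) - 55 = -33/8*(-15) - 55 = 495/8 - 55 = 55/8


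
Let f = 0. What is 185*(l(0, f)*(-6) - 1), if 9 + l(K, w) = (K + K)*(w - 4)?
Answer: 9805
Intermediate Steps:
l(K, w) = -9 + 2*K*(-4 + w) (l(K, w) = -9 + (K + K)*(w - 4) = -9 + (2*K)*(-4 + w) = -9 + 2*K*(-4 + w))
185*(l(0, f)*(-6) - 1) = 185*((-9 - 8*0 + 2*0*0)*(-6) - 1) = 185*((-9 + 0 + 0)*(-6) - 1) = 185*(-9*(-6) - 1) = 185*(54 - 1) = 185*53 = 9805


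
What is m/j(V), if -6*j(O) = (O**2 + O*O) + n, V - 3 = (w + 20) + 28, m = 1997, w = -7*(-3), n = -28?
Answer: -5991/5170 ≈ -1.1588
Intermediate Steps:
w = 21
V = 72 (V = 3 + ((21 + 20) + 28) = 3 + (41 + 28) = 3 + 69 = 72)
j(O) = 14/3 - O**2/3 (j(O) = -((O**2 + O*O) - 28)/6 = -((O**2 + O**2) - 28)/6 = -(2*O**2 - 28)/6 = -(-28 + 2*O**2)/6 = 14/3 - O**2/3)
m/j(V) = 1997/(14/3 - 1/3*72**2) = 1997/(14/3 - 1/3*5184) = 1997/(14/3 - 1728) = 1997/(-5170/3) = 1997*(-3/5170) = -5991/5170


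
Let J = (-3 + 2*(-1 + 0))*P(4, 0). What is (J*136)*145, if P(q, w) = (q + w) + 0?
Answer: -394400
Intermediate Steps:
P(q, w) = q + w
J = -20 (J = (-3 + 2*(-1 + 0))*(4 + 0) = (-3 + 2*(-1))*4 = (-3 - 2)*4 = -5*4 = -20)
(J*136)*145 = -20*136*145 = -2720*145 = -394400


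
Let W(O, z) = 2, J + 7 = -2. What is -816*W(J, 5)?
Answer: -1632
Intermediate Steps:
J = -9 (J = -7 - 2 = -9)
-816*W(J, 5) = -816*2 = -1632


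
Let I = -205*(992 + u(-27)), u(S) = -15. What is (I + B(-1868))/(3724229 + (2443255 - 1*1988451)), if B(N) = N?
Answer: -202153/4179033 ≈ -0.048373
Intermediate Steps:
I = -200285 (I = -205*(992 - 15) = -205*977 = -200285)
(I + B(-1868))/(3724229 + (2443255 - 1*1988451)) = (-200285 - 1868)/(3724229 + (2443255 - 1*1988451)) = -202153/(3724229 + (2443255 - 1988451)) = -202153/(3724229 + 454804) = -202153/4179033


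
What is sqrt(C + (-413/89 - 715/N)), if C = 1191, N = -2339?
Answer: sqrt(51424334120419)/208171 ≈ 34.448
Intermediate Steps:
sqrt(C + (-413/89 - 715/N)) = sqrt(1191 + (-413/89 - 715/(-2339))) = sqrt(1191 + (-413*1/89 - 715*(-1/2339))) = sqrt(1191 + (-413/89 + 715/2339)) = sqrt(1191 - 902372/208171) = sqrt(247029289/208171) = sqrt(51424334120419)/208171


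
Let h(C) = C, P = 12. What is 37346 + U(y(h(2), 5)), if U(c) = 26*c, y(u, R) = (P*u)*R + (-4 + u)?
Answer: 40414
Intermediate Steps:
y(u, R) = -4 + u + 12*R*u (y(u, R) = (12*u)*R + (-4 + u) = 12*R*u + (-4 + u) = -4 + u + 12*R*u)
37346 + U(y(h(2), 5)) = 37346 + 26*(-4 + 2 + 12*5*2) = 37346 + 26*(-4 + 2 + 120) = 37346 + 26*118 = 37346 + 3068 = 40414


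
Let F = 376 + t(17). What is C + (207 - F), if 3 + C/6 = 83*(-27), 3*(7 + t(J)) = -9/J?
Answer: -231639/17 ≈ -13626.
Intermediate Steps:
t(J) = -7 - 3/J (t(J) = -7 + (-9/J)/3 = -7 - 3/J)
F = 6270/17 (F = 376 + (-7 - 3/17) = 376 - 122/17 = 6270/17 ≈ 368.82)
C = -13464 (C = -18 + 6*(83*(-27)) = -18 + 6*(-2241) = -18 - 13446 = -13464)
C + (207 - F) = -13464 + (207 - 1*6270/17) = -13464 + (207 - 6270/17) = -13464 - 2751/17 = -231639/17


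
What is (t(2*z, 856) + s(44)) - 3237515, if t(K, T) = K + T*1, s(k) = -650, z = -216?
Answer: -3237741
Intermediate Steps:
t(K, T) = K + T
(t(2*z, 856) + s(44)) - 3237515 = ((2*(-216) + 856) - 650) - 3237515 = ((-432 + 856) - 650) - 3237515 = (424 - 650) - 3237515 = -226 - 3237515 = -3237741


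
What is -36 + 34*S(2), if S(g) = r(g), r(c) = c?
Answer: 32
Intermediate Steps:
S(g) = g
-36 + 34*S(2) = -36 + 34*2 = -36 + 68 = 32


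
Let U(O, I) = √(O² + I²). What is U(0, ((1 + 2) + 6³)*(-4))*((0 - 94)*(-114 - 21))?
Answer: 11116440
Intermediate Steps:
U(O, I) = √(I² + O²)
U(0, ((1 + 2) + 6³)*(-4))*((0 - 94)*(-114 - 21)) = √((((1 + 2) + 6³)*(-4))² + 0²)*((0 - 94)*(-114 - 21)) = √(((3 + 216)*(-4))² + 0)*(-94*(-135)) = √((219*(-4))² + 0)*12690 = √((-876)² + 0)*12690 = √(767376 + 0)*12690 = √767376*12690 = 876*12690 = 11116440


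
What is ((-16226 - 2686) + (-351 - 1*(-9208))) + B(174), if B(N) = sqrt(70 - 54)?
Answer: -10051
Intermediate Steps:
B(N) = 4 (B(N) = sqrt(16) = 4)
((-16226 - 2686) + (-351 - 1*(-9208))) + B(174) = ((-16226 - 2686) + (-351 - 1*(-9208))) + 4 = (-18912 + (-351 + 9208)) + 4 = (-18912 + 8857) + 4 = -10055 + 4 = -10051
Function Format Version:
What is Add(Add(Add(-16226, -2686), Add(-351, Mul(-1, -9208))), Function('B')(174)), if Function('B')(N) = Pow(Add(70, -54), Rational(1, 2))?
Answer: -10051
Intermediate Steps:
Function('B')(N) = 4 (Function('B')(N) = Pow(16, Rational(1, 2)) = 4)
Add(Add(Add(-16226, -2686), Add(-351, Mul(-1, -9208))), Function('B')(174)) = Add(Add(Add(-16226, -2686), Add(-351, Mul(-1, -9208))), 4) = Add(Add(-18912, Add(-351, 9208)), 4) = Add(Add(-18912, 8857), 4) = Add(-10055, 4) = -10051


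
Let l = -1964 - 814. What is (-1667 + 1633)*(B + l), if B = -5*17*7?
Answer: 114682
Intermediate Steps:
B = -595 (B = -85*7 = -595)
l = -2778
(-1667 + 1633)*(B + l) = (-1667 + 1633)*(-595 - 2778) = -34*(-3373) = 114682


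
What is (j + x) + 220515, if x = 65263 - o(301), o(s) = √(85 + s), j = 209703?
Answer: 495481 - √386 ≈ 4.9546e+5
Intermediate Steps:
x = 65263 - √386 (x = 65263 - √(85 + 301) = 65263 - √386 ≈ 65243.)
(j + x) + 220515 = (209703 + (65263 - √386)) + 220515 = (274966 - √386) + 220515 = 495481 - √386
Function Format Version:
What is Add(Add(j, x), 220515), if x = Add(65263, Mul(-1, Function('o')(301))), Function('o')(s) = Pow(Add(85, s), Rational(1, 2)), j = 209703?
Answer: Add(495481, Mul(-1, Pow(386, Rational(1, 2)))) ≈ 4.9546e+5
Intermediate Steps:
x = Add(65263, Mul(-1, Pow(386, Rational(1, 2)))) (x = Add(65263, Mul(-1, Pow(Add(85, 301), Rational(1, 2)))) = Add(65263, Mul(-1, Pow(386, Rational(1, 2)))) ≈ 65243.)
Add(Add(j, x), 220515) = Add(Add(209703, Add(65263, Mul(-1, Pow(386, Rational(1, 2))))), 220515) = Add(Add(274966, Mul(-1, Pow(386, Rational(1, 2)))), 220515) = Add(495481, Mul(-1, Pow(386, Rational(1, 2))))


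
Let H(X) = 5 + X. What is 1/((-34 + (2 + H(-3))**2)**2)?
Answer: 1/324 ≈ 0.0030864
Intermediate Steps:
1/((-34 + (2 + H(-3))**2)**2) = 1/((-34 + (2 + (5 - 3))**2)**2) = 1/((-34 + (2 + 2)**2)**2) = 1/((-34 + 4**2)**2) = 1/((-34 + 16)**2) = 1/((-18)**2) = 1/324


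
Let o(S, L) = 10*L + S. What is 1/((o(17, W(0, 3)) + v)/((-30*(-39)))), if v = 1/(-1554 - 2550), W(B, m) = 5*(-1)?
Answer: -4801680/135433 ≈ -35.454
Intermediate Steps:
W(B, m) = -5
v = -1/4104 (v = 1/(-4104) = -1/4104 ≈ -0.00024366)
o(S, L) = S + 10*L
1/((o(17, W(0, 3)) + v)/((-30*(-39)))) = 1/(((17 + 10*(-5)) - 1/4104)/((-30*(-39)))) = 1/(((17 - 50) - 1/4104)/1170) = 1/((-33 - 1/4104)*(1/1170)) = 1/(-135433/4104*1/1170) = 1/(-135433/4801680) = -4801680/135433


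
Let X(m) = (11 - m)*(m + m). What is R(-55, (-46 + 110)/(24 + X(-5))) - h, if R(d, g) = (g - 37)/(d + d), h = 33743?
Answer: -63098773/1870 ≈ -33743.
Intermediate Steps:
X(m) = 2*m*(11 - m) (X(m) = (11 - m)*(2*m) = 2*m*(11 - m))
R(d, g) = (-37 + g)/(2*d) (R(d, g) = (-37 + g)/((2*d)) = (-37 + g)*(1/(2*d)) = (-37 + g)/(2*d))
R(-55, (-46 + 110)/(24 + X(-5))) - h = (½)*(-37 + (-46 + 110)/(24 + 2*(-5)*(11 - 1*(-5))))/(-55) - 1*33743 = (½)*(-1/55)*(-37 + 64/(24 + 2*(-5)*(11 + 5))) - 33743 = (½)*(-1/55)*(-37 + 64/(24 + 2*(-5)*16)) - 33743 = (½)*(-1/55)*(-37 + 64/(24 - 160)) - 33743 = (½)*(-1/55)*(-37 + 64/(-136)) - 33743 = (½)*(-1/55)*(-37 + 64*(-1/136)) - 33743 = (½)*(-1/55)*(-37 - 8/17) - 33743 = (½)*(-1/55)*(-637/17) - 33743 = 637/1870 - 33743 = -63098773/1870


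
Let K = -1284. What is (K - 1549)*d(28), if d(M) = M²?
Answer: -2221072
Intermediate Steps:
(K - 1549)*d(28) = (-1284 - 1549)*28² = -2833*784 = -2221072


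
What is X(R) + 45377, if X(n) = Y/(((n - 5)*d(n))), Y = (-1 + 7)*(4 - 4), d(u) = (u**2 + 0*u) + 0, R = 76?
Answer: 45377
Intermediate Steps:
d(u) = u**2 (d(u) = (u**2 + 0) + 0 = u**2 + 0 = u**2)
Y = 0 (Y = 6*0 = 0)
X(n) = 0 (X(n) = 0/(((n - 5)*n**2)) = 0/(((-5 + n)*n**2)) = 0/((n**2*(-5 + n))) = 0*(1/(n**2*(-5 + n))) = 0)
X(R) + 45377 = 0 + 45377 = 45377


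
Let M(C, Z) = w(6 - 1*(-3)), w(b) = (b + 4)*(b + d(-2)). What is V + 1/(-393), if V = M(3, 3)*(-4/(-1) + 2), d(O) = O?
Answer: 214577/393 ≈ 546.00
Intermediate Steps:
w(b) = (-2 + b)*(4 + b) (w(b) = (b + 4)*(b - 2) = (4 + b)*(-2 + b) = (-2 + b)*(4 + b))
M(C, Z) = 91 (M(C, Z) = -8 + (6 - 1*(-3))**2 + 2*(6 - 1*(-3)) = -8 + (6 + 3)**2 + 2*(6 + 3) = -8 + 9**2 + 2*9 = -8 + 81 + 18 = 91)
V = 546 (V = 91*(-4/(-1) + 2) = 91*(-4*(-1) + 2) = 91*(4 + 2) = 91*6 = 546)
V + 1/(-393) = 546 + 1/(-393) = 546 - 1/393 = 214577/393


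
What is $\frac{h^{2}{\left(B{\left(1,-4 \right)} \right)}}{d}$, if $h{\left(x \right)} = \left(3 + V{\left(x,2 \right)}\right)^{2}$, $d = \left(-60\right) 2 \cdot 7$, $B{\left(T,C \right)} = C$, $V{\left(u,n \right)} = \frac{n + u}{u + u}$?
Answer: $- \frac{28561}{215040} \approx -0.13282$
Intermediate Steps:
$V{\left(u,n \right)} = \frac{n + u}{2 u}$
$d = -840$ ($d = \left(-120\right) 7 = -840$)
$h{\left(x \right)} = \left(3 + \frac{2 + x}{2 x}\right)^{2}$
$\frac{h^{2}{\left(B{\left(1,-4 \right)} \right)}}{d} = \frac{\left(\frac{\left(2 + 7 \left(-4\right)\right)^{2}}{4 \cdot 16}\right)^{2}}{-840} = \left(\frac{1}{4} \cdot \frac{1}{16} \left(2 - 28\right)^{2}\right)^{2} \left(- \frac{1}{840}\right) = \left(\frac{1}{4} \cdot \frac{1}{16} \left(-26\right)^{2}\right)^{2} \left(- \frac{1}{840}\right) = \left(\frac{1}{4} \cdot \frac{1}{16} \cdot 676\right)^{2} \left(- \frac{1}{840}\right) = \left(\frac{169}{16}\right)^{2} \left(- \frac{1}{840}\right) = \frac{28561}{256} \left(- \frac{1}{840}\right) = - \frac{28561}{215040}$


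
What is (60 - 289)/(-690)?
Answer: 229/690 ≈ 0.33188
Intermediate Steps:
(60 - 289)/(-690) = -229*(-1/690) = 229/690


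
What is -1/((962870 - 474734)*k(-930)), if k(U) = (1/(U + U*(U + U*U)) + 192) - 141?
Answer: -133915505/3333817926301324 ≈ -4.0169e-8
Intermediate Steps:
k(U) = 51 + 1/(U + U*(U + U²)) (k(U) = (1/(U + U*(U + U²)) + 192) - 141 = (192 + 1/(U + U*(U + U²))) - 141 = 51 + 1/(U + U*(U + U²)))
-1/((962870 - 474734)*k(-930)) = -1/((962870 - 474734)*((1 + 51*(-930) + 51*(-930)² + 51*(-930)³)/((-930)*(1 - 930 + (-930)²)))) = -1/(488136*((-(1 - 47430 + 51*864900 + 51*(-804357000))/(930*(1 - 930 + 864900))))) = -1/(488136*((-1/930*(1 - 47430 + 44109900 - 41022207000)/863971))) = -1/(488136*((-1/930*1/863971*(-40978144529)))) = -1/(488136*40978144529/803493030) = -803493030/(488136*40978144529) = -1*133915505/3333817926301324 = -133915505/3333817926301324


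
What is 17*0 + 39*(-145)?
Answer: -5655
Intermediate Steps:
17*0 + 39*(-145) = 0 - 5655 = -5655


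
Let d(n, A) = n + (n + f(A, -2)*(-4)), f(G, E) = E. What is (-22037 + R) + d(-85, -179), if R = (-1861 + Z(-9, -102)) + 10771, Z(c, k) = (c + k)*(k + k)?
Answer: 9355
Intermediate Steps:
Z(c, k) = 2*k*(c + k) (Z(c, k) = (c + k)*(2*k) = 2*k*(c + k))
d(n, A) = 8 + 2*n (d(n, A) = n + (n - 2*(-4)) = n + (n + 8) = n + (8 + n) = 8 + 2*n)
R = 31554 (R = (-1861 + 2*(-102)*(-9 - 102)) + 10771 = (-1861 + 2*(-102)*(-111)) + 10771 = (-1861 + 22644) + 10771 = 20783 + 10771 = 31554)
(-22037 + R) + d(-85, -179) = (-22037 + 31554) + (8 + 2*(-85)) = 9517 + (8 - 170) = 9517 - 162 = 9355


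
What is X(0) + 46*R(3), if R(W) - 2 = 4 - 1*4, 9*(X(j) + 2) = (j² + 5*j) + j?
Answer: 90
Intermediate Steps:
X(j) = -2 + j²/9 + 2*j/3 (X(j) = -2 + ((j² + 5*j) + j)/9 = -2 + (j² + 6*j)/9 = -2 + (j²/9 + 2*j/3) = -2 + j²/9 + 2*j/3)
R(W) = 2 (R(W) = 2 + (4 - 1*4) = 2 + (4 - 4) = 2 + 0 = 2)
X(0) + 46*R(3) = (-2 + (⅑)*0² + (⅔)*0) + 46*2 = (-2 + (⅑)*0 + 0) + 92 = (-2 + 0 + 0) + 92 = -2 + 92 = 90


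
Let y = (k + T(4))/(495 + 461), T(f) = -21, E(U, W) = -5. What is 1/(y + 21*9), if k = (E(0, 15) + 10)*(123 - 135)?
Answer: 956/180603 ≈ 0.0052934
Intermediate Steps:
k = -60 (k = (-5 + 10)*(123 - 135) = 5*(-12) = -60)
y = -81/956 (y = (-60 - 21)/(495 + 461) = -81/956 ≈ -0.084728)
1/(y + 21*9) = 1/(-81/956 + 21*9) = 1/(-81/956 + 189) = 1/(180603/956) = 956/180603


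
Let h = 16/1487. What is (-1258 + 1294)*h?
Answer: 576/1487 ≈ 0.38736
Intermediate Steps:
h = 16/1487 (h = 16*(1/1487) = 16/1487 ≈ 0.010760)
(-1258 + 1294)*h = (-1258 + 1294)*(16/1487) = 36*(16/1487) = 576/1487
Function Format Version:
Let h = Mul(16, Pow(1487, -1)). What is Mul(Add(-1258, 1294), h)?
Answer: Rational(576, 1487) ≈ 0.38736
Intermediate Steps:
h = Rational(16, 1487) (h = Mul(16, Rational(1, 1487)) = Rational(16, 1487) ≈ 0.010760)
Mul(Add(-1258, 1294), h) = Mul(Add(-1258, 1294), Rational(16, 1487)) = Mul(36, Rational(16, 1487)) = Rational(576, 1487)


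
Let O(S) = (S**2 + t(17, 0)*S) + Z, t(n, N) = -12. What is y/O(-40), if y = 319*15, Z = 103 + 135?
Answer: 4785/2318 ≈ 2.0643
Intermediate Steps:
Z = 238
y = 4785
O(S) = 238 + S**2 - 12*S (O(S) = (S**2 - 12*S) + 238 = 238 + S**2 - 12*S)
y/O(-40) = 4785/(238 + (-40)**2 - 12*(-40)) = 4785/(238 + 1600 + 480) = 4785/2318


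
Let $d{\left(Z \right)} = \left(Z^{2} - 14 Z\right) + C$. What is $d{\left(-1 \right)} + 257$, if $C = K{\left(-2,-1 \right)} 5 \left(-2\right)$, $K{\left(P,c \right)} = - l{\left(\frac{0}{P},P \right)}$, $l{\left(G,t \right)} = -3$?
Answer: $242$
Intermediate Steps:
$K{\left(P,c \right)} = 3$ ($K{\left(P,c \right)} = \left(-1\right) \left(-3\right) = 3$)
$C = -30$ ($C = 3 \cdot 5 \left(-2\right) = 15 \left(-2\right) = -30$)
$d{\left(Z \right)} = -30 + Z^{2} - 14 Z$ ($d{\left(Z \right)} = \left(Z^{2} - 14 Z\right) - 30 = -30 + Z^{2} - 14 Z$)
$d{\left(-1 \right)} + 257 = \left(-30 + \left(-1\right)^{2} - -14\right) + 257 = \left(-30 + 1 + 14\right) + 257 = -15 + 257 = 242$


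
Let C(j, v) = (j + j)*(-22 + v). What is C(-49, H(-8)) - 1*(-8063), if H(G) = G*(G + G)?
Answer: -2325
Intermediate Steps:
H(G) = 2*G² (H(G) = G*(2*G) = 2*G²)
C(j, v) = 2*j*(-22 + v) (C(j, v) = (2*j)*(-22 + v) = 2*j*(-22 + v))
C(-49, H(-8)) - 1*(-8063) = 2*(-49)*(-22 + 2*(-8)²) - 1*(-8063) = 2*(-49)*(-22 + 2*64) + 8063 = 2*(-49)*(-22 + 128) + 8063 = 2*(-49)*106 + 8063 = -10388 + 8063 = -2325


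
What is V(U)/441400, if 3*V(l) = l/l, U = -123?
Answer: 1/1324200 ≈ 7.5517e-7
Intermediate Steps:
V(l) = ⅓ (V(l) = (l/l)/3 = (⅓)*1 = ⅓)
V(U)/441400 = (⅓)/441400 = (⅓)*(1/441400) = 1/1324200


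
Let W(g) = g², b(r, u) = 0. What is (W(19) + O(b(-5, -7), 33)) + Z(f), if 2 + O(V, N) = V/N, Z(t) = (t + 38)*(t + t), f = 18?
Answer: 2375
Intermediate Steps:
Z(t) = 2*t*(38 + t) (Z(t) = (38 + t)*(2*t) = 2*t*(38 + t))
O(V, N) = -2 + V/N
(W(19) + O(b(-5, -7), 33)) + Z(f) = (19² + (-2 + 0/33)) + 2*18*(38 + 18) = (361 + (-2 + 0*(1/33))) + 2*18*56 = (361 + (-2 + 0)) + 2016 = (361 - 2) + 2016 = 359 + 2016 = 2375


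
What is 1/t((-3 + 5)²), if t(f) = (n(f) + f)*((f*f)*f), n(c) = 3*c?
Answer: 1/1024 ≈ 0.00097656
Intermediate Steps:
t(f) = 4*f⁴ (t(f) = (3*f + f)*((f*f)*f) = (4*f)*(f²*f) = (4*f)*f³ = 4*f⁴)
1/t((-3 + 5)²) = 1/(4*((-3 + 5)²)⁴) = 1/(4*(2²)⁴) = 1/(4*4⁴) = 1/(4*256) = 1/1024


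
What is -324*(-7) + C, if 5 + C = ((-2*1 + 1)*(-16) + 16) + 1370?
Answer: 3665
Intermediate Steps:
C = 1397 (C = -5 + (((-2*1 + 1)*(-16) + 16) + 1370) = -5 + (((-2 + 1)*(-16) + 16) + 1370) = -5 + ((-1*(-16) + 16) + 1370) = -5 + ((16 + 16) + 1370) = -5 + (32 + 1370) = -5 + 1402 = 1397)
-324*(-7) + C = -324*(-7) + 1397 = 2268 + 1397 = 3665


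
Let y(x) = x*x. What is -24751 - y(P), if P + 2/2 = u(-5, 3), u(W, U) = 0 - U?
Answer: -24767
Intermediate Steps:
u(W, U) = -U
P = -4 (P = -1 - 1*3 = -1 - 3 = -4)
y(x) = x**2
-24751 - y(P) = -24751 - 1*(-4)**2 = -24751 - 1*16 = -24751 - 16 = -24767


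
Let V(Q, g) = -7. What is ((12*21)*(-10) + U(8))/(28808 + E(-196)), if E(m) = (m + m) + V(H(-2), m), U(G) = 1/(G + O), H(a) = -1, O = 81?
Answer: -224279/2528401 ≈ -0.088704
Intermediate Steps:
U(G) = 1/(81 + G) (U(G) = 1/(G + 81) = 1/(81 + G))
E(m) = -7 + 2*m (E(m) = (m + m) - 7 = 2*m - 7 = -7 + 2*m)
((12*21)*(-10) + U(8))/(28808 + E(-196)) = ((12*21)*(-10) + 1/(81 + 8))/(28808 + (-7 + 2*(-196))) = (252*(-10) + 1/89)/(28808 + (-7 - 392)) = (-2520 + 1/89)/(28808 - 399) = -224279/89/28409 = -224279/89*1/28409 = -224279/2528401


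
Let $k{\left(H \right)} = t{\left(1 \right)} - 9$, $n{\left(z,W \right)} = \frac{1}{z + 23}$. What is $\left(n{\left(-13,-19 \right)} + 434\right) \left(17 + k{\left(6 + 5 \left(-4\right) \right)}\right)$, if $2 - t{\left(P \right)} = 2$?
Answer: $\frac{17364}{5} \approx 3472.8$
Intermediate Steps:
$t{\left(P \right)} = 0$ ($t{\left(P \right)} = 2 - 2 = 0$)
$n{\left(z,W \right)} = \frac{1}{23 + z}$
$k{\left(H \right)} = -9$ ($k{\left(H \right)} = 0 - 9 = -9$)
$\left(n{\left(-13,-19 \right)} + 434\right) \left(17 + k{\left(6 + 5 \left(-4\right) \right)}\right) = \left(\frac{1}{23 - 13} + 434\right) \left(17 - 9\right) = \left(\frac{1}{10} + 434\right) 8 = \frac{4341}{10} \cdot 8 = \frac{17364}{5}$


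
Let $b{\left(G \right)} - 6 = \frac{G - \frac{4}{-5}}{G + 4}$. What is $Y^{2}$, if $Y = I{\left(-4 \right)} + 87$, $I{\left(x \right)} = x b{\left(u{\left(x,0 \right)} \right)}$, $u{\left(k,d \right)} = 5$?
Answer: $\frac{7392961}{2025} \approx 3650.8$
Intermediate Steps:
$b{\left(G \right)} = 6 + \frac{\frac{4}{5} + G}{4 + G}$ ($b{\left(G \right)} = 6 + \frac{G - \frac{4}{-5}}{G + 4} = 6 + \frac{G - - \frac{4}{5}}{4 + G} = 6 + \frac{G + \frac{4}{5}}{4 + G} = 6 + \frac{\frac{4}{5} + G}{4 + G}$)
$I{\left(x \right)} = \frac{299 x}{45}$ ($I{\left(x \right)} = x \frac{124 + 35 \cdot 5}{5 \left(4 + 5\right)} = x \frac{124 + 175}{5 \cdot 9} = x \frac{1}{5} \cdot \frac{1}{9} \cdot 299 = x \frac{299}{45} = \frac{299 x}{45}$)
$Y = \frac{2719}{45}$ ($Y = \frac{299}{45} \left(-4\right) + 87 = - \frac{1196}{45} + 87 = \frac{2719}{45} \approx 60.422$)
$Y^{2} = \left(\frac{2719}{45}\right)^{2} = \frac{7392961}{2025}$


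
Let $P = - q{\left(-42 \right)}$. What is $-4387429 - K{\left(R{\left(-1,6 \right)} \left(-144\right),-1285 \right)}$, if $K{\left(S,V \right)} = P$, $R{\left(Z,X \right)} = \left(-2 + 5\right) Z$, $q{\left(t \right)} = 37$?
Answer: $-4387392$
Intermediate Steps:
$R{\left(Z,X \right)} = 3 Z$
$P = -37$ ($P = \left(-1\right) 37 = -37$)
$K{\left(S,V \right)} = -37$
$-4387429 - K{\left(R{\left(-1,6 \right)} \left(-144\right),-1285 \right)} = -4387429 - -37 = -4387429 + 37 = -4387392$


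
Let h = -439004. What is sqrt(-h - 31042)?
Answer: 37*sqrt(298) ≈ 638.72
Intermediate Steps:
sqrt(-h - 31042) = sqrt(-1*(-439004) - 31042) = sqrt(439004 - 31042) = sqrt(407962) = 37*sqrt(298)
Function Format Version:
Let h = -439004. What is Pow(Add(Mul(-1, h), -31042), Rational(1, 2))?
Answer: Mul(37, Pow(298, Rational(1, 2))) ≈ 638.72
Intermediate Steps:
Pow(Add(Mul(-1, h), -31042), Rational(1, 2)) = Pow(Add(Mul(-1, -439004), -31042), Rational(1, 2)) = Pow(Add(439004, -31042), Rational(1, 2)) = Pow(407962, Rational(1, 2)) = Mul(37, Pow(298, Rational(1, 2)))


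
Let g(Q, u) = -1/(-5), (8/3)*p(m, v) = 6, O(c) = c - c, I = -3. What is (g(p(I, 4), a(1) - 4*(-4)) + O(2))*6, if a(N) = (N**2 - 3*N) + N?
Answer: 6/5 ≈ 1.2000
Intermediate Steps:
a(N) = N**2 - 2*N
O(c) = 0
p(m, v) = 9/4 (p(m, v) = (3/8)*6 = 9/4)
g(Q, u) = 1/5 (g(Q, u) = -1*(-1/5) = 1/5)
(g(p(I, 4), a(1) - 4*(-4)) + O(2))*6 = (1/5 + 0)*6 = (1/5)*6 = 6/5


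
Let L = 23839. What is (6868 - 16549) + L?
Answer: 14158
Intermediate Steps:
(6868 - 16549) + L = (6868 - 16549) + 23839 = -9681 + 23839 = 14158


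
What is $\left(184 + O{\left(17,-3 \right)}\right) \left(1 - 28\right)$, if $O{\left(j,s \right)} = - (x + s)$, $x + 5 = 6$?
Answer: $-5022$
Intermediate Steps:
$x = 1$ ($x = -5 + 6 = 1$)
$O{\left(j,s \right)} = -1 - s$ ($O{\left(j,s \right)} = - (1 + s) = -1 - s$)
$\left(184 + O{\left(17,-3 \right)}\right) \left(1 - 28\right) = \left(184 - -2\right) \left(1 - 28\right) = \left(184 + \left(-1 + 3\right)\right) \left(1 - 28\right) = \left(184 + 2\right) \left(-27\right) = 186 \left(-27\right) = -5022$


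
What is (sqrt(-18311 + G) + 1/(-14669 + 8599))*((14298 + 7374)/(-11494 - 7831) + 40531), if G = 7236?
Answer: -783239903/117302750 + 783239903*I*sqrt(443)/3865 ≈ -6.6771 + 4.2653e+6*I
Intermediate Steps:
(sqrt(-18311 + G) + 1/(-14669 + 8599))*((14298 + 7374)/(-11494 - 7831) + 40531) = (sqrt(-18311 + 7236) + 1/(-14669 + 8599))*((14298 + 7374)/(-11494 - 7831) + 40531) = (sqrt(-11075) + 1/(-6070))*(21672/(-19325) + 40531) = (5*I*sqrt(443) - 1/6070)*(21672*(-1/19325) + 40531) = (-1/6070 + 5*I*sqrt(443))*(-21672/19325 + 40531) = (-1/6070 + 5*I*sqrt(443))*(783239903/19325) = -783239903/117302750 + 783239903*I*sqrt(443)/3865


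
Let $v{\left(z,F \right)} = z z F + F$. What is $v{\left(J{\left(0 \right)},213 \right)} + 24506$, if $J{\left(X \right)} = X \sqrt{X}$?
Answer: $24719$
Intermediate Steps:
$J{\left(X \right)} = X^{\frac{3}{2}}$
$v{\left(z,F \right)} = F + F z^{2}$ ($v{\left(z,F \right)} = z^{2} F + F = F z^{2} + F = F + F z^{2}$)
$v{\left(J{\left(0 \right)},213 \right)} + 24506 = 213 \left(1 + \left(0^{\frac{3}{2}}\right)^{2}\right) + 24506 = 213 \left(1 + 0^{2}\right) + 24506 = 213 \left(1 + 0\right) + 24506 = 213 \cdot 1 + 24506 = 213 + 24506 = 24719$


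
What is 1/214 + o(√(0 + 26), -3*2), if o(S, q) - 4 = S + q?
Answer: -427/214 + √26 ≈ 3.1037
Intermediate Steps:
o(S, q) = 4 + S + q (o(S, q) = 4 + (S + q) = 4 + S + q)
1/214 + o(√(0 + 26), -3*2) = 1/214 + (4 + √(0 + 26) - 3*2) = 1/214 + (4 + √26 - 6) = 1/214 + (-2 + √26) = -427/214 + √26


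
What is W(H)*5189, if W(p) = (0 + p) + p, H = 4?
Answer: 41512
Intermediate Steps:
W(p) = 2*p (W(p) = p + p = 2*p)
W(H)*5189 = (2*4)*5189 = 8*5189 = 41512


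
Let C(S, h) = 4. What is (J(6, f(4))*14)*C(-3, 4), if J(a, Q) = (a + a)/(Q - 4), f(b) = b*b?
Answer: 56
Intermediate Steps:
f(b) = b²
J(a, Q) = 2*a/(-4 + Q) (J(a, Q) = (2*a)/(-4 + Q) = 2*a/(-4 + Q))
(J(6, f(4))*14)*C(-3, 4) = ((2*6/(-4 + 4²))*14)*4 = ((2*6/(-4 + 16))*14)*4 = ((2*6/12)*14)*4 = ((2*6*(1/12))*14)*4 = (1*14)*4 = 14*4 = 56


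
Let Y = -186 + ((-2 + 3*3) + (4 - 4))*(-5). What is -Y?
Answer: 221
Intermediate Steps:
Y = -221 (Y = -186 + ((-2 + 9) + 0)*(-5) = -186 + (7 + 0)*(-5) = -186 + 7*(-5) = -186 - 35 = -221)
-Y = -1*(-221) = 221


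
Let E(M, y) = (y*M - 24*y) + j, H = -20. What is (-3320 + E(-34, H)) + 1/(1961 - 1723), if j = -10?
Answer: -516459/238 ≈ -2170.0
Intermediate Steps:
E(M, y) = -10 - 24*y + M*y (E(M, y) = (y*M - 24*y) - 10 = (M*y - 24*y) - 10 = (-24*y + M*y) - 10 = -10 - 24*y + M*y)
(-3320 + E(-34, H)) + 1/(1961 - 1723) = (-3320 + (-10 - 24*(-20) - 34*(-20))) + 1/(1961 - 1723) = (-3320 + (-10 + 480 + 680)) + 1/238 = (-3320 + 1150) + 1/238 = -2170 + 1/238 = -516459/238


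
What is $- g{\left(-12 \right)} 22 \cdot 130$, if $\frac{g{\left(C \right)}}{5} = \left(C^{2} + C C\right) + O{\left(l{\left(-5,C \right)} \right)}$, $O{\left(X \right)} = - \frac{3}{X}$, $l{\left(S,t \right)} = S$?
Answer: $-4126980$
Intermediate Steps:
$g{\left(C \right)} = 3 + 10 C^{2}$ ($g{\left(C \right)} = 5 \left(\left(C^{2} + C C\right) - \frac{3}{-5}\right) = 5 \left(\left(C^{2} + C^{2}\right) - - \frac{3}{5}\right) = 5 \left(2 C^{2} + \frac{3}{5}\right) = 5 \left(\frac{3}{5} + 2 C^{2}\right) = 3 + 10 C^{2}$)
$- g{\left(-12 \right)} 22 \cdot 130 = - \left(3 + 10 \left(-12\right)^{2}\right) 22 \cdot 130 = - \left(3 + 10 \cdot 144\right) 22 \cdot 130 = - \left(3 + 1440\right) 22 \cdot 130 = - 1443 \cdot 22 \cdot 130 = - 31746 \cdot 130 = \left(-1\right) 4126980 = -4126980$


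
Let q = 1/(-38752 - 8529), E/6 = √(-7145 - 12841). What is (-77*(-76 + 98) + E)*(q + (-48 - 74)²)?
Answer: -1192119302682/47281 + 4222382418*I*√19986/47281 ≈ -2.5214e+7 + 1.2625e+7*I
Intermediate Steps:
E = 6*I*√19986 (E = 6*√(-7145 - 12841) = 6*√(-19986) = 6*(I*√19986) = 6*I*√19986 ≈ 848.23*I)
q = -1/47281 (q = 1/(-47281) = -1/47281 ≈ -2.1150e-5)
(-77*(-76 + 98) + E)*(q + (-48 - 74)²) = (-77*(-76 + 98) + 6*I*√19986)*(-1/47281 + (-48 - 74)²) = (-77*22 + 6*I*√19986)*(-1/47281 + (-122)²) = (-1694 + 6*I*√19986)*(-1/47281 + 14884) = (-1694 + 6*I*√19986)*(703730403/47281) = -1192119302682/47281 + 4222382418*I*√19986/47281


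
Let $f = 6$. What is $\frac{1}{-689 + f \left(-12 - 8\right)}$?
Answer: $- \frac{1}{809} \approx -0.0012361$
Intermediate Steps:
$\frac{1}{-689 + f \left(-12 - 8\right)} = \frac{1}{-689 + 6 \left(-12 - 8\right)} = \frac{1}{-689 + 6 \left(-20\right)} = \frac{1}{-689 - 120} = \frac{1}{-809} = - \frac{1}{809}$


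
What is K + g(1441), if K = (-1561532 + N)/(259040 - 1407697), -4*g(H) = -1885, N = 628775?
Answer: 2168949473/4594628 ≈ 472.06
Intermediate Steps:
g(H) = 1885/4 (g(H) = -1/4*(-1885) = 1885/4)
K = 932757/1148657 (K = (-1561532 + 628775)/(259040 - 1407697) = -932757/(-1148657) = -932757*(-1/1148657) = 932757/1148657 ≈ 0.81204)
K + g(1441) = 932757/1148657 + 1885/4 = 2168949473/4594628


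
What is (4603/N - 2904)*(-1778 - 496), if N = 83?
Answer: 537639546/83 ≈ 6.4776e+6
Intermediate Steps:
(4603/N - 2904)*(-1778 - 496) = (4603/83 - 2904)*(-1778 - 496) = (4603*(1/83) - 2904)*(-2274) = (4603/83 - 2904)*(-2274) = -236429/83*(-2274) = 537639546/83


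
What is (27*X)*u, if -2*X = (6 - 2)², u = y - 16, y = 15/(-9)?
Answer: 3816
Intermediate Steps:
y = -5/3 (y = 15*(-⅑) = -5/3 ≈ -1.6667)
u = -53/3 (u = -5/3 - 16 = -53/3 ≈ -17.667)
X = -8 (X = -(6 - 2)²/2 = -½*4² = -½*16 = -8)
(27*X)*u = (27*(-8))*(-53/3) = -216*(-53/3) = 3816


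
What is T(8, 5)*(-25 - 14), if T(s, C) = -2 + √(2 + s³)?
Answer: 78 - 39*√514 ≈ -806.19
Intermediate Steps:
T(8, 5)*(-25 - 14) = (-2 + √(2 + 8³))*(-25 - 14) = (-2 + √(2 + 512))*(-39) = (-2 + √514)*(-39) = 78 - 39*√514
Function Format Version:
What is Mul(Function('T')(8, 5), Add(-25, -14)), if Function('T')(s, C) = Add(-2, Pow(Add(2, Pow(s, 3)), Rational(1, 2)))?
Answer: Add(78, Mul(-39, Pow(514, Rational(1, 2)))) ≈ -806.19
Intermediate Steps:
Mul(Function('T')(8, 5), Add(-25, -14)) = Mul(Add(-2, Pow(Add(2, Pow(8, 3)), Rational(1, 2))), Add(-25, -14)) = Mul(Add(-2, Pow(Add(2, 512), Rational(1, 2))), -39) = Mul(Add(-2, Pow(514, Rational(1, 2))), -39) = Add(78, Mul(-39, Pow(514, Rational(1, 2))))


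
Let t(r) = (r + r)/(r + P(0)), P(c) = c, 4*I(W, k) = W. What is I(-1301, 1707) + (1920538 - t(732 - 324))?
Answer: 7680843/4 ≈ 1.9202e+6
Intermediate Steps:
I(W, k) = W/4
t(r) = 2 (t(r) = (r + r)/(r + 0) = (2*r)/r = 2)
I(-1301, 1707) + (1920538 - t(732 - 324)) = (1/4)*(-1301) + (1920538 - 1*2) = -1301/4 + (1920538 - 2) = -1301/4 + 1920536 = 7680843/4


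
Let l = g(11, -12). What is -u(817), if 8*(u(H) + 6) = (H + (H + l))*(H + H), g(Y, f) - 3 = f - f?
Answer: -1337405/4 ≈ -3.3435e+5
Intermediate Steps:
g(Y, f) = 3 (g(Y, f) = 3 + (f - f) = 3 + 0 = 3)
l = 3
u(H) = -6 + H*(3 + 2*H)/4 (u(H) = -6 + ((H + (H + 3))*(H + H))/8 = -6 + ((H + (3 + H))*(2*H))/8 = -6 + ((3 + 2*H)*(2*H))/8 = -6 + (2*H*(3 + 2*H))/8 = -6 + H*(3 + 2*H)/4)
-u(817) = -(-6 + (½)*817² + (¾)*817) = -(-6 + (½)*667489 + 2451/4) = -(-6 + 667489/2 + 2451/4) = -1*1337405/4 = -1337405/4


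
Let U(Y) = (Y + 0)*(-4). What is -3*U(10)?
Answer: 120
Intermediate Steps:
U(Y) = -4*Y (U(Y) = Y*(-4) = -4*Y)
-3*U(10) = -(-12)*10 = -3*(-40) = 120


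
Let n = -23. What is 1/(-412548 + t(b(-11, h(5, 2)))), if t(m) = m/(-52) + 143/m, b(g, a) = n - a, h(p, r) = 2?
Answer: -1300/536319211 ≈ -2.4239e-6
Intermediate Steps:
b(g, a) = -23 - a
t(m) = 143/m - m/52 (t(m) = m*(-1/52) + 143/m = -m/52 + 143/m = 143/m - m/52)
1/(-412548 + t(b(-11, h(5, 2)))) = 1/(-412548 + (143/(-23 - 1*2) - (-23 - 1*2)/52)) = 1/(-412548 + (143/(-23 - 2) - (-23 - 2)/52)) = 1/(-412548 + (143/(-25) - 1/52*(-25))) = 1/(-412548 + (143*(-1/25) + 25/52)) = 1/(-412548 + (-143/25 + 25/52)) = 1/(-412548 - 6811/1300) = 1/(-536319211/1300) = -1300/536319211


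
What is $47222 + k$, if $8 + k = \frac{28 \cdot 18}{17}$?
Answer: $\frac{803142}{17} \approx 47244.0$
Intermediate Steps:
$k = \frac{368}{17}$ ($k = -8 + \frac{28 \cdot 18}{17} = -8 + 504 \cdot \frac{1}{17} = -8 + \frac{504}{17} = \frac{368}{17} \approx 21.647$)
$47222 + k = 47222 + \frac{368}{17} = \frac{803142}{17}$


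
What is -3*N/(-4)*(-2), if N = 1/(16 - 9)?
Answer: -3/14 ≈ -0.21429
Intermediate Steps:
N = ⅐ (N = 1/7 = ⅐ ≈ 0.14286)
-3*N/(-4)*(-2) = -3/(7*(-4))*(-2) = -3*(-1)/(7*4)*(-2) = -3*(-1/28)*(-2) = (3/28)*(-2) = -3/14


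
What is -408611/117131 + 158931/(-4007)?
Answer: -2893293034/67049131 ≈ -43.152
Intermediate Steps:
-408611/117131 + 158931/(-4007) = -408611*1/117131 + 158931*(-1/4007) = -58373/16733 - 158931/4007 = -2893293034/67049131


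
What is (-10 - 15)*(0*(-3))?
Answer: 0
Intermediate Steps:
(-10 - 15)*(0*(-3)) = -25*0 = 0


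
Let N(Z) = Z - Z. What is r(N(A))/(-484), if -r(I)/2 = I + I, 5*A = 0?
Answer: 0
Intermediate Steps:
A = 0 (A = (⅕)*0 = 0)
N(Z) = 0
r(I) = -4*I (r(I) = -2*(I + I) = -4*I)
r(N(A))/(-484) = -4*0/(-484) = 0*(-1/484) = 0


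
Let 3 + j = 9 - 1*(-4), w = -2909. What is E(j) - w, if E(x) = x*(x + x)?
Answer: 3109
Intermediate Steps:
j = 10 (j = -3 + (9 - 1*(-4)) = -3 + (9 + 4) = -3 + 13 = 10)
E(x) = 2*x**2 (E(x) = x*(2*x) = 2*x**2)
E(j) - w = 2*10**2 - 1*(-2909) = 2*100 + 2909 = 200 + 2909 = 3109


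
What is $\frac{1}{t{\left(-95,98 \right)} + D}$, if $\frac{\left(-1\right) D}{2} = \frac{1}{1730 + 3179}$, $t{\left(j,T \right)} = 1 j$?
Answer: $- \frac{4909}{466357} \approx -0.010526$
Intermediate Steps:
$t{\left(j,T \right)} = j$
$D = - \frac{2}{4909}$ ($D = - \frac{2}{1730 + 3179} = - \frac{2}{4909} \approx -0.00040741$)
$\frac{1}{t{\left(-95,98 \right)} + D} = \frac{1}{-95 - \frac{2}{4909}} = \frac{1}{- \frac{466357}{4909}} = - \frac{4909}{466357}$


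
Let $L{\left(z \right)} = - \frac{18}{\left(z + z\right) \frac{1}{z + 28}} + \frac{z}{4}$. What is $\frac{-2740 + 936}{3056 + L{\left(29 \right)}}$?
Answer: $- \frac{209264}{353285} \approx -0.59234$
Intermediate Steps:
$L{\left(z \right)} = \frac{z}{4} - \frac{9 \left(28 + z\right)}{z}$ ($L{\left(z \right)} = - \frac{18}{2 z \frac{1}{28 + z}} + z \frac{1}{4} = - \frac{18}{2 z \frac{1}{28 + z}} + \frac{z}{4} = - 18 \frac{28 + z}{2 z} + \frac{z}{4} = - \frac{9 \left(28 + z\right)}{z} + \frac{z}{4} = \frac{z}{4} - \frac{9 \left(28 + z\right)}{z}$)
$\frac{-2740 + 936}{3056 + L{\left(29 \right)}} = \frac{-2740 + 936}{3056 - \left(\frac{7}{4} + \frac{252}{29}\right)} = - \frac{1804}{3056 - \frac{1211}{116}} = - \frac{1804}{\frac{353285}{116}} = \left(-1804\right) \frac{116}{353285} = - \frac{209264}{353285}$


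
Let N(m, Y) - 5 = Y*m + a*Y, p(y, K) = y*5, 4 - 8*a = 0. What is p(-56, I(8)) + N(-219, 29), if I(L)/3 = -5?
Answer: -13223/2 ≈ -6611.5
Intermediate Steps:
a = ½ (a = ½ - ⅛*0 = ½ + 0 = ½ ≈ 0.50000)
I(L) = -15 (I(L) = 3*(-5) = -15)
p(y, K) = 5*y
N(m, Y) = 5 + Y/2 + Y*m (N(m, Y) = 5 + (Y*m + Y/2) = 5 + (Y/2 + Y*m) = 5 + Y/2 + Y*m)
p(-56, I(8)) + N(-219, 29) = 5*(-56) + (5 + (½)*29 + 29*(-219)) = -280 + (5 + 29/2 - 6351) = -280 - 12663/2 = -13223/2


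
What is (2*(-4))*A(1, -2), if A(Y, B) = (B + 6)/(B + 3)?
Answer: -32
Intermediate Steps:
A(Y, B) = (6 + B)/(3 + B)
(2*(-4))*A(1, -2) = (2*(-4))*((6 - 2)/(3 - 2)) = -8*4/1 = -8*4 = -32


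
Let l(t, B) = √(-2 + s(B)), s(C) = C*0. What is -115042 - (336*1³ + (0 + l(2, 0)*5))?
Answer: -115378 - 5*I*√2 ≈ -1.1538e+5 - 7.0711*I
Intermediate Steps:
s(C) = 0
l(t, B) = I*√2 (l(t, B) = √(-2 + 0) = √(-2) = I*√2)
-115042 - (336*1³ + (0 + l(2, 0)*5)) = -115042 - (336*1³ + (0 + (I*√2)*5)) = -115042 - (336*1 + (0 + 5*I*√2)) = -115042 - (336 + 5*I*√2) = -115042 + (-336 - 5*I*√2) = -115378 - 5*I*√2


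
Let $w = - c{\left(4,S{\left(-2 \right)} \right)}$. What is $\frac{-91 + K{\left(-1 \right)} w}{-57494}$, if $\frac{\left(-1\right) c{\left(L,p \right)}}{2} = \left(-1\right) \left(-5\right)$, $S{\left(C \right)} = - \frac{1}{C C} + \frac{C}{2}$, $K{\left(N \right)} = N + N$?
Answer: $\frac{111}{57494} \approx 0.0019306$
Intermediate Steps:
$K{\left(N \right)} = 2 N$
$S{\left(C \right)} = \frac{C}{2} - \frac{1}{C^{2}}$ ($S{\left(C \right)} = - \frac{1}{C^{2}} + C \frac{1}{2} = - \frac{1}{C^{2}} + \frac{C}{2} = \frac{C}{2} - \frac{1}{C^{2}}$)
$c{\left(L,p \right)} = -10$ ($c{\left(L,p \right)} = - 2 \left(\left(-1\right) \left(-5\right)\right) = \left(-2\right) 5 = -10$)
$w = 10$ ($w = \left(-1\right) \left(-10\right) = 10$)
$\frac{-91 + K{\left(-1 \right)} w}{-57494} = \frac{-91 + 2 \left(-1\right) 10}{-57494} = \left(-91 - 20\right) \left(- \frac{1}{57494}\right) = \left(-111\right) \left(- \frac{1}{57494}\right) = \frac{111}{57494}$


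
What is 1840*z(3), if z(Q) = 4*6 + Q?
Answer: 49680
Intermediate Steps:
z(Q) = 24 + Q
1840*z(3) = 1840*(24 + 3) = 1840*27 = 49680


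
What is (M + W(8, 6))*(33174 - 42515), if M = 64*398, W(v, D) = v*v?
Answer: -238531776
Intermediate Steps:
W(v, D) = v**2
M = 25472
(M + W(8, 6))*(33174 - 42515) = (25472 + 8**2)*(33174 - 42515) = (25472 + 64)*(-9341) = 25536*(-9341) = -238531776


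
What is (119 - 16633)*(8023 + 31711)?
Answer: -656167276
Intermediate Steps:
(119 - 16633)*(8023 + 31711) = -16514*39734 = -656167276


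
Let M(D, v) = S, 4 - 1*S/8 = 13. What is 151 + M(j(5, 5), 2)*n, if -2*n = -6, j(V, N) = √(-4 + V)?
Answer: -65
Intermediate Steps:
S = -72 (S = 32 - 8*13 = 32 - 104 = -72)
n = 3 (n = -½*(-6) = 3)
M(D, v) = -72
151 + M(j(5, 5), 2)*n = 151 - 72*3 = 151 - 216 = -65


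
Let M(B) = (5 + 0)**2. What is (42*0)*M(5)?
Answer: 0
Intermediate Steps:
M(B) = 25 (M(B) = 5**2 = 25)
(42*0)*M(5) = (42*0)*25 = 0*25 = 0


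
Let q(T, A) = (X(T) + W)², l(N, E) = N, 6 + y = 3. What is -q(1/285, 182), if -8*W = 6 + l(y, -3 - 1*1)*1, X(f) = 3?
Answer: -441/64 ≈ -6.8906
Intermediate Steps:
y = -3 (y = -6 + 3 = -3)
W = -3/8 (W = -(6 - 3*1)/8 = -(6 - 3)/8 = -⅛*3 = -3/8 ≈ -0.37500)
q(T, A) = 441/64 (q(T, A) = (3 - 3/8)² = (21/8)² = 441/64)
-q(1/285, 182) = -1*441/64 = -441/64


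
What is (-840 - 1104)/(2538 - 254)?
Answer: -486/571 ≈ -0.85114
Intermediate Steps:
(-840 - 1104)/(2538 - 254) = -1944/2284 = -1944*1/2284 = -486/571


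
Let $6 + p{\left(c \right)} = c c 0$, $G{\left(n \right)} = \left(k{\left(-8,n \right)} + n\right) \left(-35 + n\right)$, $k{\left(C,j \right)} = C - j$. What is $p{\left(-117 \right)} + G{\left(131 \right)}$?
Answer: $-774$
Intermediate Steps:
$G{\left(n \right)} = 280 - 8 n$ ($G{\left(n \right)} = \left(\left(-8 - n\right) + n\right) \left(-35 + n\right) = - 8 \left(-35 + n\right) = 280 - 8 n$)
$p{\left(c \right)} = -6$ ($p{\left(c \right)} = -6 + c c 0 = -6 + c^{2} \cdot 0 = -6 + 0 = -6$)
$p{\left(-117 \right)} + G{\left(131 \right)} = -6 + \left(280 - 1048\right) = -6 - 768 = -774$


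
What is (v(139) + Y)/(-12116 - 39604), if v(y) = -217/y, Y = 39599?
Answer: -1376011/1797270 ≈ -0.76561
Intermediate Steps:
(v(139) + Y)/(-12116 - 39604) = (-217/139 + 39599)/(-12116 - 39604) = (-217*1/139 + 39599)/(-51720) = (-217/139 + 39599)*(-1/51720) = (5504044/139)*(-1/51720) = -1376011/1797270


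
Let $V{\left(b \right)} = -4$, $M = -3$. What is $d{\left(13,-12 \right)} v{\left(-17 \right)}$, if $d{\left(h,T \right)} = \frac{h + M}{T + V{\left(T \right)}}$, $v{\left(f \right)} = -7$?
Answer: $\frac{35}{8} \approx 4.375$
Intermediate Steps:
$d{\left(h,T \right)} = \frac{-3 + h}{-4 + T}$ ($d{\left(h,T \right)} = \frac{h - 3}{T - 4} = \frac{-3 + h}{-4 + T}$)
$d{\left(13,-12 \right)} v{\left(-17 \right)} = \frac{-3 + 13}{-4 - 12} \left(-7\right) = \frac{1}{-16} \cdot 10 \left(-7\right) = \left(- \frac{1}{16}\right) 10 \left(-7\right) = \left(- \frac{5}{8}\right) \left(-7\right) = \frac{35}{8}$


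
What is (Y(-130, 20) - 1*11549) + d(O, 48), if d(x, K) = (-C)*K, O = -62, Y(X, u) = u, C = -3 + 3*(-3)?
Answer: -10953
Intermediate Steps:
C = -12 (C = -3 - 9 = -12)
d(x, K) = 12*K (d(x, K) = (-1*(-12))*K = 12*K)
(Y(-130, 20) - 1*11549) + d(O, 48) = (20 - 1*11549) + 12*48 = (20 - 11549) + 576 = -11529 + 576 = -10953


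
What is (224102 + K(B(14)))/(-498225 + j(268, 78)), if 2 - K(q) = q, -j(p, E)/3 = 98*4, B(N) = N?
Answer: -224090/499401 ≈ -0.44872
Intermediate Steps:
j(p, E) = -1176 (j(p, E) = -294*4 = -3*392 = -1176)
K(q) = 2 - q
(224102 + K(B(14)))/(-498225 + j(268, 78)) = (224102 + (2 - 1*14))/(-498225 - 1176) = (224102 + (2 - 14))/(-499401) = (224102 - 12)*(-1/499401) = 224090*(-1/499401) = -224090/499401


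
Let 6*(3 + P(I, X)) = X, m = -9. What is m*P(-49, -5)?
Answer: 69/2 ≈ 34.500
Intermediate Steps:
P(I, X) = -3 + X/6
m*P(-49, -5) = -9*(-3 + (1/6)*(-5)) = -9*(-3 - 5/6) = -9*(-23/6) = 69/2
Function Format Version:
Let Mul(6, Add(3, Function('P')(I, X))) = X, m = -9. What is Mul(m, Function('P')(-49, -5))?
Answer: Rational(69, 2) ≈ 34.500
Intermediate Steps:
Function('P')(I, X) = Add(-3, Mul(Rational(1, 6), X))
Mul(m, Function('P')(-49, -5)) = Mul(-9, Add(-3, Mul(Rational(1, 6), -5))) = Mul(-9, Add(-3, Rational(-5, 6))) = Mul(-9, Rational(-23, 6)) = Rational(69, 2)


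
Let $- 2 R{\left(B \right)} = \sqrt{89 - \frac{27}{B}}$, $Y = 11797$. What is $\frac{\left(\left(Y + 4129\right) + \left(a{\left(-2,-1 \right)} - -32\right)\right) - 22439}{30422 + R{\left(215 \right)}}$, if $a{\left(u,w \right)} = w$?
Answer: $- \frac{42397011860}{198982083283} - \frac{6482 \sqrt{1027055}}{198982083283} \approx -0.2131$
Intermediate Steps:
$R{\left(B \right)} = - \frac{\sqrt{89 - \frac{27}{B}}}{2}$
$\frac{\left(\left(Y + 4129\right) + \left(a{\left(-2,-1 \right)} - -32\right)\right) - 22439}{30422 + R{\left(215 \right)}} = \frac{\left(\left(11797 + 4129\right) - -31\right) - 22439}{30422 - \frac{\sqrt{89 - \frac{27}{215}}}{2}} = \frac{\left(15926 + \left(-1 + 32\right)\right) - 22439}{30422 - \frac{\sqrt{89 - \frac{27}{215}}}{2}} = \frac{\left(15926 + 31\right) - 22439}{30422 - \frac{\sqrt{89 - \frac{27}{215}}}{2}} = \frac{15957 - 22439}{30422 - \frac{\sqrt{\frac{19108}{215}}}{2}} = - \frac{6482}{30422 - \frac{\frac{2}{215} \sqrt{1027055}}{2}} = - \frac{6482}{30422 - \frac{\sqrt{1027055}}{215}}$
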